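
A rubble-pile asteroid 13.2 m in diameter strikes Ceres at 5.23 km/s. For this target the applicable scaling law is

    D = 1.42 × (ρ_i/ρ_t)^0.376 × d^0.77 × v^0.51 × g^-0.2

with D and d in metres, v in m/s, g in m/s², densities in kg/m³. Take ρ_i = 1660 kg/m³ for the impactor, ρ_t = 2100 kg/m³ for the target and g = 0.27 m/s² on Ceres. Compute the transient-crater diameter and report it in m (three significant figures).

In SI units: v = 5230 m/s.
(ρ_i/ρ_t)^0.376 = (1660/2100)^0.376 = 0.9154
d^0.77 = 13.2^0.77 = 7.292
v^0.51 = 5230^0.51 = 78.78
g^-0.2 = 0.27^-0.2 = 1.299
D = 1.42 × 0.9154 × 7.292 × 78.78 × 1.299 = 970.0 m

D ≈ 970 m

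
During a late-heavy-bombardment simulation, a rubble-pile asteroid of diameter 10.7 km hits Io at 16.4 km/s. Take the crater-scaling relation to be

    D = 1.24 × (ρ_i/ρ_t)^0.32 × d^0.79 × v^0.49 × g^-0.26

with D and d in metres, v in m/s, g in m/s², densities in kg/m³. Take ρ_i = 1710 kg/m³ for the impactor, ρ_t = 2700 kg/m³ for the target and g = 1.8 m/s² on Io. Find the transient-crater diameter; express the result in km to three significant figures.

In SI units: d = 10700 m, v = 16400 m/s.
(ρ_i/ρ_t)^0.32 = (1710/2700)^0.32 = 0.8640
d^0.79 = 10700^0.79 = 1525
v^0.49 = 16400^0.49 = 116.2
g^-0.26 = 1.8^-0.26 = 0.8583
D = 1.24 × 0.8640 × 1525 × 116.2 × 0.8583 = 1.629 × 10^5 m
   = 162.9 km

D ≈ 163 km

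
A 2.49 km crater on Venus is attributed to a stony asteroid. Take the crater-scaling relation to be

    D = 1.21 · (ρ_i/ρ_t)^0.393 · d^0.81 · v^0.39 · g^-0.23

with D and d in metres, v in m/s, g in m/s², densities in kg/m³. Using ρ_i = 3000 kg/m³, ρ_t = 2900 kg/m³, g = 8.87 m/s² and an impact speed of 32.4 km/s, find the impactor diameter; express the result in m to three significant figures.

d ≈ 152 m

Rearranging for d: d = [D / (1.21 · (3000/2900)^0.393 · 32400^0.39 · 8.87^-0.23)]^(1/0.81).
D = 2490 m.
(3000/2900)^0.393 = 1.013
32400^0.39 = 57.43
8.87^-0.23 = 0.6053
Denominator = 1.21 × 1.013 × 57.43 × 0.6053 = 42.61
D / 42.61 = 2490 / 42.61 = 58.44
d = 58.44^(1/0.81) = 58.44^1.2346 = 151.8 m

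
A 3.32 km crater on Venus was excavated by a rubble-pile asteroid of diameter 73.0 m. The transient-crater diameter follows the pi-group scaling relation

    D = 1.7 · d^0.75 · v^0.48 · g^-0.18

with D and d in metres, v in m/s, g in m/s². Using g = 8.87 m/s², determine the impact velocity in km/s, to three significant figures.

Rearranging for v: v = [D / (1.7 · 73^0.75 · 8.87^-0.18)]^(1/0.48).
D = 3320 m.
73^0.75 = 24.97
8.87^-0.18 = 0.6751
Denominator = 1.7 × 24.97 × 0.6751 = 28.66
D / 28.66 = 3320 / 28.66 = 115.8
v = 115.8^(1/0.48) = 115.8^2.0833 = 19922 m/s

v ≈ 19.9 km/s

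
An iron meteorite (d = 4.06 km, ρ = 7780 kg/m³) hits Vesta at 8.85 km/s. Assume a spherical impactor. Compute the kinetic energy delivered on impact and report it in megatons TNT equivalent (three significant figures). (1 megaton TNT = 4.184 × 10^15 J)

d = 4060 m; v = 8850 m/s.
Mass m = (π/6) ρ d³ = (π/6) × 7780 × (4060)³ = 2.726 × 10^14 kg
E = ½ m v² = 0.5 × 2.726 × 10^14 × (8850)² = 1.068 × 10^22 J
   = 1.068 × 10^22 / 4.184×10^15 = 2.553 × 10^6 Mt

E ≈ 2.55 × 10^6 Mt TNT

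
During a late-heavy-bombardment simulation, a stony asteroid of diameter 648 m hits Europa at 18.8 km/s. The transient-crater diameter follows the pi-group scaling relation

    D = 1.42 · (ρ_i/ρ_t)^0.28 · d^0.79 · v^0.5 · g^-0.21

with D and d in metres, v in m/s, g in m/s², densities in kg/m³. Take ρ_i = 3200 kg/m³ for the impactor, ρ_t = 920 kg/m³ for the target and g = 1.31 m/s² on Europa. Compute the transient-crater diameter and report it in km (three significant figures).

D ≈ 43.4 km

In SI units: v = 18800 m/s.
(ρ_i/ρ_t)^0.28 = (3200/920)^0.28 = 1.418
d^0.79 = 648^0.79 = 166.4
v^0.5 = 18800^0.5 = 137.1
g^-0.21 = 1.31^-0.21 = 0.9449
D = 1.42 × 1.418 × 166.4 × 137.1 × 0.9449 = 43405 m
   = 43.41 km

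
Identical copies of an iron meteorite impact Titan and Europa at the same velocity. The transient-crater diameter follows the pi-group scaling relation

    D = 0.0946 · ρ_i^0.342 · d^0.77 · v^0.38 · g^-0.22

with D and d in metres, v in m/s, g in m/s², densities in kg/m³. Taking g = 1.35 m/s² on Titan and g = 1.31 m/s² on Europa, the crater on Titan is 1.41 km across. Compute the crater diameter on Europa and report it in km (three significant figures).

D ≈ 1.42 km

All impactor-dependent factors cancel in the ratio, leaving D_Europa/D_Titan = (g_Europa/g_Titan)^-0.22.
(1.31/1.35)^-0.22 = 0.9704^-0.22 = 1.007
D_Europa = 1.007 × 1.41 km = 1.42 km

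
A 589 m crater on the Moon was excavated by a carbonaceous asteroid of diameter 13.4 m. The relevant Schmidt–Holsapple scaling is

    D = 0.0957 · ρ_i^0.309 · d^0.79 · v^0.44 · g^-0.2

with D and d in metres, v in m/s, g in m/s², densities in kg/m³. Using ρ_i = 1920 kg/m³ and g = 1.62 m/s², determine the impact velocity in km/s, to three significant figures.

Rearranging for v: v = [D / (0.0957 · 1920^0.309 · 13.4^0.79 · 1.62^-0.2)]^(1/0.44).
1920^0.309 = 10.34
13.4^0.79 = 7.770
1.62^-0.2 = 0.9080
Denominator = 0.0957 × 10.34 × 7.770 × 0.9080 = 6.981
D / 6.981 = 589 / 6.981 = 84.37
v = 84.37^(1/0.44) = 84.37^2.2727 = 23859 m/s

v ≈ 23.9 km/s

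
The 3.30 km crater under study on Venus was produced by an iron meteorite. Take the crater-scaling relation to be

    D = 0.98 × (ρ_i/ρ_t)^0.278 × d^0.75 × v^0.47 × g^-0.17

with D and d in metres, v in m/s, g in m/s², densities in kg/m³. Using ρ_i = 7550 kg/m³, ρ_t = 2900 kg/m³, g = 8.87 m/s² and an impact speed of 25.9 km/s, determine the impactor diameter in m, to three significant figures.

Rearranging for d: d = [D / (0.98 · (7550/2900)^0.278 · 25900^0.47 · 8.87^-0.17)]^(1/0.75).
D = 3300 m.
(7550/2900)^0.278 = 1.305
25900^0.47 = 118.6
8.87^-0.17 = 0.6900
Denominator = 0.98 × 1.305 × 118.6 × 0.6900 = 104.7
D / 104.7 = 3300 / 104.7 = 31.52
d = 31.52^(1/0.75) = 31.52^1.3333 = 99.56 m

d ≈ 99.6 m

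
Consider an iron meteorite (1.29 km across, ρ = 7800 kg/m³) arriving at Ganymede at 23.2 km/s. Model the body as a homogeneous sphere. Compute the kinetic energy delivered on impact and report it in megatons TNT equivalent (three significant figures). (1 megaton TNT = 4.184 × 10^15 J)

d = 1290 m; v = 23200 m/s.
Mass m = (π/6) ρ d³ = (π/6) × 7800 × (1290)³ = 8.767 × 10^12 kg
E = ½ m v² = 0.5 × 8.767 × 10^12 × (23200)² = 2.359 × 10^21 J
   = 2.359 × 10^21 / 4.184×10^15 = 5.638 × 10^5 Mt

E ≈ 5.64 × 10^5 Mt TNT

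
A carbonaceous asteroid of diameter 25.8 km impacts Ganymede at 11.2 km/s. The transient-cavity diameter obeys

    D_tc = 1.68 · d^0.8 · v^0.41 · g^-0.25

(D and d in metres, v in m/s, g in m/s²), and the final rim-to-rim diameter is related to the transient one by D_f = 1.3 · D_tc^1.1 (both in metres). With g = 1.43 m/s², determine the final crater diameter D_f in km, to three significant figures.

In SI: d = 25800 m, v = 11200 m/s.
d^0.8 = 25800^0.8 = 3383
v^0.41 = 11200^0.41 = 45.73
g^-0.25 = 1.43^-0.25 = 0.9145
D_tc = 1.68 × 3383 × 45.73 × 0.9145 = 2.377 × 10^5 m
D_f = 1.3 × (2.377 × 10^5)^1.1 = 1.066 × 10^6 m
     = 1066 km

D_f ≈ 1070 km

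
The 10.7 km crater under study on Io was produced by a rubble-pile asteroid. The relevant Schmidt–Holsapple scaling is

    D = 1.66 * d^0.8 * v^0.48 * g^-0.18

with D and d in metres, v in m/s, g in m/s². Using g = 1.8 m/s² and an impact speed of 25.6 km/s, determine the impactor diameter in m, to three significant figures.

d ≈ 149 m

Rearranging for d: d = [D / (1.66 · 25600^0.48 · 1.8^-0.18)]^(1/0.8).
D = 10700 m.
25600^0.48 = 130.6
1.8^-0.18 = 0.8996
Denominator = 1.66 × 130.6 × 0.8996 = 195.0
D / 195.0 = 10700 / 195.0 = 54.87
d = 54.87^(1/0.8) = 54.87^1.25 = 149.3 m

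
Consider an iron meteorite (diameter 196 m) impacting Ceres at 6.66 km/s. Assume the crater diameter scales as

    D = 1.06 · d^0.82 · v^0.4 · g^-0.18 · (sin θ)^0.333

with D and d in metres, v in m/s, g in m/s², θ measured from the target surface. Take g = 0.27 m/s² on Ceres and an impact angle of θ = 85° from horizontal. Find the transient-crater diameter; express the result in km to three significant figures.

D ≈ 3.44 km

In SI units: v = 6660 m/s.
d^0.82 = 196^0.82 = 75.80
v^0.4 = 6660^0.4 = 33.84
g^-0.18 = 0.27^-0.18 = 1.266
(sin 85°)^0.333 = 0.9962^0.333 = 0.9987
D = 1.06 × 75.80 × 33.84 × 1.266 × 0.9987 = 3438 m
   = 3.438 km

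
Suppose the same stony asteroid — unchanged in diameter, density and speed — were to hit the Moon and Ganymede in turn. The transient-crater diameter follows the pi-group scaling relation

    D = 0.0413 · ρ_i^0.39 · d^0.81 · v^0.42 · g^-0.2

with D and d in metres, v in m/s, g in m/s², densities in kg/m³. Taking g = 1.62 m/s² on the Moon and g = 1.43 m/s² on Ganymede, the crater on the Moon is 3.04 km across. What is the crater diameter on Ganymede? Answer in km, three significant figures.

All impactor-dependent factors cancel in the ratio, leaving D_Ganymede/D_Moon = (g_Ganymede/g_Moon)^-0.2.
(1.43/1.62)^-0.2 = 0.8827^-0.2 = 1.025
D_Ganymede = 1.025 × 3.04 km = 3.12 km

D ≈ 3.12 km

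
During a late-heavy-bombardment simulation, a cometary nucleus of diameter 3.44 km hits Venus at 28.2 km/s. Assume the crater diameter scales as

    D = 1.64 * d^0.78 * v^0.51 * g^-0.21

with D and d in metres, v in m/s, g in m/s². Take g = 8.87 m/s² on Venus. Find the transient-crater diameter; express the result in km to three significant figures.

In SI units: d = 3440 m, v = 28200 m/s.
d^0.78 = 3440^0.78 = 573.5
v^0.51 = 28200^0.51 = 186.0
g^-0.21 = 8.87^-0.21 = 0.6323
D = 1.64 × 573.5 × 186.0 × 0.6323 = 1.106 × 10^5 m
   = 110.6 km

D ≈ 111 km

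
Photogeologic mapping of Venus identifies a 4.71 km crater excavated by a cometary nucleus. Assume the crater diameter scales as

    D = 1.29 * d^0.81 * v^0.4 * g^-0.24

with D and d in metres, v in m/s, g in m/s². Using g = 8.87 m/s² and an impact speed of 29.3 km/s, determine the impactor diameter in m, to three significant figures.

d ≈ 297 m

Rearranging for d: d = [D / (1.29 · 29300^0.4 · 8.87^-0.24)]^(1/0.81).
D = 4710 m.
29300^0.4 = 61.20
8.87^-0.24 = 0.5922
Denominator = 1.29 × 61.20 × 0.5922 = 46.75
D / 46.75 = 4710 / 46.75 = 100.7
d = 100.7^(1/0.81) = 100.7^1.2346 = 297.1 m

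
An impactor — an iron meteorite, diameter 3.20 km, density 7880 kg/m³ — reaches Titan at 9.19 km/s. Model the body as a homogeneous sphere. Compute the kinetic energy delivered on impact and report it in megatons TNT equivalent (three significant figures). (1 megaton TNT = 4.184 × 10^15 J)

d = 3200 m; v = 9190 m/s.
Mass m = (π/6) ρ d³ = (π/6) × 7880 × (3200)³ = 1.352 × 10^14 kg
E = ½ m v² = 0.5 × 1.352 × 10^14 × (9190)² = 5.709 × 10^21 J
   = 5.709 × 10^21 / 4.184×10^15 = 1.364 × 10^6 Mt

E ≈ 1.36 × 10^6 Mt TNT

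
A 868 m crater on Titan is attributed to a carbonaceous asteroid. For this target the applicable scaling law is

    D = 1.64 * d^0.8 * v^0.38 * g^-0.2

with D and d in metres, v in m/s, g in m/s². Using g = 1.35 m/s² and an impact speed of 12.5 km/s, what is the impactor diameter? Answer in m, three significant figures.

Rearranging for d: d = [D / (1.64 · 12500^0.38 · 1.35^-0.2)]^(1/0.8).
12500^0.38 = 36.04
1.35^-0.2 = 0.9417
Denominator = 1.64 × 36.04 × 0.9417 = 55.66
D / 55.66 = 868 / 55.66 = 15.59
d = 15.59^(1/0.8) = 15.59^1.25 = 30.98 m

d ≈ 31.0 m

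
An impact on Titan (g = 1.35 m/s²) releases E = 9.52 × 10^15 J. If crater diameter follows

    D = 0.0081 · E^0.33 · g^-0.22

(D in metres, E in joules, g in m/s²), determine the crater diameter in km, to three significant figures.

D ≈ 1.42 km

E^0.33 = (9.52 × 10^15)^0.33 = 1.875 × 10^5
g^-0.22 = 1.35^-0.22 = 0.9361
D = 0.0081 × 1.875 × 10^5 × 0.9361 = 1422 m
   = 1.422 km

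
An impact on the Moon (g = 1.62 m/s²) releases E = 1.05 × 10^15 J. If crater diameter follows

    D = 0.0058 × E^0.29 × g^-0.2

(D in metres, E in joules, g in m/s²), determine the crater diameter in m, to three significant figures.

D ≈ 120 m

E^0.29 = (1.05 × 10^15)^0.29 = 2.271 × 10^4
g^-0.2 = 1.62^-0.2 = 0.9080
D = 0.0058 × 2.271 × 10^4 × 0.9080 = 119.6 m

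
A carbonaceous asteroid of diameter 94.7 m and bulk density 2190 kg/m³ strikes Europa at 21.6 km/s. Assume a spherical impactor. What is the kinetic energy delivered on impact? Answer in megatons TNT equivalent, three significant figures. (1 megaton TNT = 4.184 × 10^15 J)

E ≈ 54.3 Mt TNT

v = 21600 m/s.
Mass m = (π/6) ρ d³ = (π/6) × 2190 × (94.7)³ = 9.739 × 10^8 kg
E = ½ m v² = 0.5 × 9.739 × 10^8 × (21600)² = 2.272 × 10^17 J
   = 2.272 × 10^17 / 4.184×10^15 = 54.30 Mt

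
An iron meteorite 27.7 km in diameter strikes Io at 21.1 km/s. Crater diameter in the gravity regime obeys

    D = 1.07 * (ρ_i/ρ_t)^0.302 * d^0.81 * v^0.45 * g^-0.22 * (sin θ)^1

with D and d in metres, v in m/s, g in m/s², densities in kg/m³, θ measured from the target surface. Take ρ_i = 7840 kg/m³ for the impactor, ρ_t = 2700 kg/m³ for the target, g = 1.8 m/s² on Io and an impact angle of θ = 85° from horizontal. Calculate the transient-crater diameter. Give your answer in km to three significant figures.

In SI units: d = 27700 m, v = 21100 m/s.
(ρ_i/ρ_t)^0.302 = (7840/2700)^0.302 = 1.380
d^0.81 = 27700^0.81 = 3967
v^0.45 = 21100^0.45 = 88.29
g^-0.22 = 1.8^-0.22 = 0.8787
(sin 85°)^1 = 0.9962^1 = 0.9962
D = 1.07 × 1.380 × 3967 × 88.29 × 0.8787 × 0.9962 = 4.527 × 10^5 m
   = 452.7 km

D ≈ 453 km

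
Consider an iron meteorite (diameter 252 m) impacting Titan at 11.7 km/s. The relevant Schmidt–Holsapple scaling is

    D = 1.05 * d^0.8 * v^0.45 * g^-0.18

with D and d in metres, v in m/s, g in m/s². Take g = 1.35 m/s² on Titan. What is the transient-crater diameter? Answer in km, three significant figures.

In SI units: v = 11700 m/s.
d^0.8 = 252^0.8 = 83.39
v^0.45 = 11700^0.45 = 67.71
g^-0.18 = 1.35^-0.18 = 0.9474
D = 1.05 × 83.39 × 67.71 × 0.9474 = 5617 m
   = 5.617 km

D ≈ 5.62 km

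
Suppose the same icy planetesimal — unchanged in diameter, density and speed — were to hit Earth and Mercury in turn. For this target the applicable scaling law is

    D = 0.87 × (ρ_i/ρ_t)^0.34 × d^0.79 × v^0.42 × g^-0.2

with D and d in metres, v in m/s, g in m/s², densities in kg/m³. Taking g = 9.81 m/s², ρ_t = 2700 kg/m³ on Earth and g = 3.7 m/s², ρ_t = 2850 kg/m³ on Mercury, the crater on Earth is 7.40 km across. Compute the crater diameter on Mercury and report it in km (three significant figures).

D ≈ 8.83 km

The impactor-only factors (d, v, ρ_i) cancel in the ratio, leaving D_Mercury/D_Earth = (g_Mercury/g_Earth)^-0.2 · (ρ_t,Earth/ρ_t,Mercury)^0.34.
(3.7/9.81)^-0.2 = 0.3772^-0.2 = 1.215
(2700/2850)^0.34 = 0.9474^0.34 = 0.9818
Ratio = 1.215 × 0.9818 = 1.193
D_Mercury = 1.193 × 7.40 km = 8.83 km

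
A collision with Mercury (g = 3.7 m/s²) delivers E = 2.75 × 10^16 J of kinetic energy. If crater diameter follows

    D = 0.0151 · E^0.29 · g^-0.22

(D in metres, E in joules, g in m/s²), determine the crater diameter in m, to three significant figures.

D ≈ 663 m

E^0.29 = (2.75 × 10^16)^0.29 = 5.853 × 10^4
g^-0.22 = 3.7^-0.22 = 0.7499
D = 0.0151 × 5.853 × 10^4 × 0.7499 = 662.8 m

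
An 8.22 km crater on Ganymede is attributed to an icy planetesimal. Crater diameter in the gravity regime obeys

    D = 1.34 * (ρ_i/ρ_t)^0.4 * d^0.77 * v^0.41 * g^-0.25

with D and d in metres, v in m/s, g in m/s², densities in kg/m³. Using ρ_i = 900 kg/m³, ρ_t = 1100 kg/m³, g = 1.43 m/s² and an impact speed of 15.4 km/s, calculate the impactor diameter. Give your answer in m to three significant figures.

Rearranging for d: d = [D / (1.34 · (900/1100)^0.4 · 15400^0.41 · 1.43^-0.25)]^(1/0.77).
D = 8220 m.
(900/1100)^0.4 = 0.9229
15400^0.41 = 52.11
1.43^-0.25 = 0.9145
Denominator = 1.34 × 0.9229 × 52.11 × 0.9145 = 58.93
D / 58.93 = 8220 / 58.93 = 139.5
d = 139.5^(1/0.77) = 139.5^1.2987 = 609.8 m

d ≈ 610 m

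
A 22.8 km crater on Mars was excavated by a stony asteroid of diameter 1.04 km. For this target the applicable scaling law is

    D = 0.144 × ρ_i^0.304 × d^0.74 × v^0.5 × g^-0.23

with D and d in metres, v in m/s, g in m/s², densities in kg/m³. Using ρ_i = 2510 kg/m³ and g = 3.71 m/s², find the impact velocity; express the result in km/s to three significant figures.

Rearranging for v: v = [D / (0.144 · 2510^0.304 · 1040^0.74 · 3.71^-0.23)]^(1/0.5).
D = 22800 m.
2510^0.304 = 10.80
1040^0.74 = 170.8
3.71^-0.23 = 0.7397
Denominator = 0.144 × 10.80 × 170.8 × 0.7397 = 196.5
D / 196.5 = 22800 / 196.5 = 116.0
v = 116.0^(1/0.5) = 116.0^2 = 13456 m/s

v ≈ 13.5 km/s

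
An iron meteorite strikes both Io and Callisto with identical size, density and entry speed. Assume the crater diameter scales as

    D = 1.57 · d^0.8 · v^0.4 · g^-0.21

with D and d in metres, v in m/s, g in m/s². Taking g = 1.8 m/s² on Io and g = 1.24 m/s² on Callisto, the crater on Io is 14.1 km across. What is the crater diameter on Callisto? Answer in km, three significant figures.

All impactor-dependent factors cancel in the ratio, leaving D_Callisto/D_Io = (g_Callisto/g_Io)^-0.21.
(1.24/1.8)^-0.21 = 0.6889^-0.21 = 1.081
D_Callisto = 1.081 × 14.1 km = 15.2 km

D ≈ 15.2 km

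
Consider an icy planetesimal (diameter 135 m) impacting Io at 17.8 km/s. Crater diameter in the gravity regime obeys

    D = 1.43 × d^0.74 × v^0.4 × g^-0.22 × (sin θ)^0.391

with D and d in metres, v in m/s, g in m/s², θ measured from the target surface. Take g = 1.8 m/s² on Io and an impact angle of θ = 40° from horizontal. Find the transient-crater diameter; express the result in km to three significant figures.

In SI units: v = 17800 m/s.
d^0.74 = 135^0.74 = 37.71
v^0.4 = 17800^0.4 = 50.14
g^-0.22 = 1.8^-0.22 = 0.8787
(sin 40°)^0.391 = 0.6428^0.391 = 0.8413
D = 1.43 × 37.71 × 50.14 × 0.8787 × 0.8413 = 1999 m
   = 1.999 km

D ≈ 2.00 km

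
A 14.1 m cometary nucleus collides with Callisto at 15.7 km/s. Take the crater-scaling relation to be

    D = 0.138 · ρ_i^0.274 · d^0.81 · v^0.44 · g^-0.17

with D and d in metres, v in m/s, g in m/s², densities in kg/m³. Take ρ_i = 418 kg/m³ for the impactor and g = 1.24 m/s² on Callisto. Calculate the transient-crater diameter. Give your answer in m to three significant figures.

D ≈ 416 m

In SI units: v = 15700 m/s.
ρ_i^0.274 = 418^0.274 = 5.226
d^0.81 = 14.1^0.81 = 8.528
v^0.44 = 15700^0.44 = 70.18
g^-0.17 = 1.24^-0.17 = 0.9641
D = 0.138 × 5.226 × 8.528 × 70.18 × 0.9641 = 416.1 m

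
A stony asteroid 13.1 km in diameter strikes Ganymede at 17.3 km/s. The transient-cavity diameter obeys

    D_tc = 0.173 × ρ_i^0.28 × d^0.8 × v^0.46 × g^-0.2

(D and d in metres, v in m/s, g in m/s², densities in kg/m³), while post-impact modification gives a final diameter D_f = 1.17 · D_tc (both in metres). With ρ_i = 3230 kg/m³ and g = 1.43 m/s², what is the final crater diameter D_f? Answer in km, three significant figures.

D_f ≈ 317 km

In SI: d = 13100 m, v = 17300 m/s.
ρ_i^0.28 = 3230^0.28 = 9.607
d^0.8 = 13100^0.8 = 1967
v^0.46 = 17300^0.46 = 89.02
g^-0.2 = 1.43^-0.2 = 0.9310
D_tc = 0.173 × 9.607 × 1967 × 89.02 × 0.9310 = 2.709 × 10^5 m
D_f = 1.17 × 2.709 × 10^5 = 3.170 × 10^5 m
     = 317.0 km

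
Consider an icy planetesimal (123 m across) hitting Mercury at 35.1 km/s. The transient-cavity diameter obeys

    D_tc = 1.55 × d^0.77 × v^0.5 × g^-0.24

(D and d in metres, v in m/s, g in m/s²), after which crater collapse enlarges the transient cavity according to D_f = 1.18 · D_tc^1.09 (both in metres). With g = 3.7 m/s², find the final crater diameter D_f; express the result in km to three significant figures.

v = 35100 m/s.
d^0.77 = 123^0.77 = 40.67
v^0.5 = 35100^0.5 = 187.3
g^-0.24 = 3.7^-0.24 = 0.7305
D_tc = 1.55 × 40.67 × 187.3 × 0.7305 = 8625 m
D_f = 1.18 × (8625)^1.09 = 23007 m
     = 23.01 km

D_f ≈ 23.0 km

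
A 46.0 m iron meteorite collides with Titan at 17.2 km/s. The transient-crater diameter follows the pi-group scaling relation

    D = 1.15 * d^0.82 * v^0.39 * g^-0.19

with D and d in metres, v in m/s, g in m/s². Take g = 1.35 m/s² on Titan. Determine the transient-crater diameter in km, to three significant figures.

D ≈ 1.13 km

In SI units: v = 17200 m/s.
d^0.82 = 46^0.82 = 23.09
v^0.39 = 17200^0.39 = 44.86
g^-0.19 = 1.35^-0.19 = 0.9446
D = 1.15 × 23.09 × 44.86 × 0.9446 = 1125 m
   = 1.125 km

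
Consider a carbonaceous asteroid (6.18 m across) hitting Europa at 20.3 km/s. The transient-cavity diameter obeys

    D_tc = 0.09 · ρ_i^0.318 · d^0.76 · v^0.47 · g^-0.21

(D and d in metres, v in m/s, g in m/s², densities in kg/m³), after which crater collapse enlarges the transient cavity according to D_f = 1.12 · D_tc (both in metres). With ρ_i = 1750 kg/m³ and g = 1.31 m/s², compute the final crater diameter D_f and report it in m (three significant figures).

v = 20300 m/s.
ρ_i^0.318 = 1750^0.318 = 10.75
d^0.76 = 6.18^0.76 = 3.992
v^0.47 = 20300^0.47 = 105.8
g^-0.21 = 1.31^-0.21 = 0.9449
D_tc = 0.09 × 10.75 × 3.992 × 105.8 × 0.9449 = 386.1 m
D_f = 1.12 × 386.1 = 432.4 m

D_f ≈ 432 m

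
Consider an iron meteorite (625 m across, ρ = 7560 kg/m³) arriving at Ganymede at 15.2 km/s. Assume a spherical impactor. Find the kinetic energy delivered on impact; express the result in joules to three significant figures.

E ≈ 1.12 × 10^20 J

v = 15200 m/s.
Mass m = (π/6) ρ d³ = (π/6) × 7560 × (625)³ = 9.664 × 10^11 kg
E = ½ m v² = 0.5 × 9.664 × 10^11 × (15200)² = 1.116 × 10^20 J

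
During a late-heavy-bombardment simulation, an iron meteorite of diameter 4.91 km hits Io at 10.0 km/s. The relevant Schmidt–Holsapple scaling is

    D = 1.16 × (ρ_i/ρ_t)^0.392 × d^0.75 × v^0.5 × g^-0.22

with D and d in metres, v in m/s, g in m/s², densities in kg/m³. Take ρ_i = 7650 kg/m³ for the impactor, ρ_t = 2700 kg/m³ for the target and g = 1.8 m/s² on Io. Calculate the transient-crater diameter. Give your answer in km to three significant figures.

In SI units: d = 4910 m, v = 10000 m/s.
(ρ_i/ρ_t)^0.392 = (7650/2700)^0.392 = 1.504
d^0.75 = 4910^0.75 = 586.6
v^0.5 = 10000^0.5 = 100.0
g^-0.22 = 1.8^-0.22 = 0.8787
D = 1.16 × 1.504 × 586.6 × 100.0 × 0.8787 = 89927 m
   = 89.93 km

D ≈ 89.9 km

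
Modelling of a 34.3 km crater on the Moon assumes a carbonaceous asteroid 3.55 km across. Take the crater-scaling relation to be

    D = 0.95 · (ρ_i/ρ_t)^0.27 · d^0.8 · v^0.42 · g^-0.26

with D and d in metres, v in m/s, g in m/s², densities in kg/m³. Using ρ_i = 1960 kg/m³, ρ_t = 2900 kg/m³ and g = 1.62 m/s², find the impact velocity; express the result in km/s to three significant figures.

Rearranging for v: v = [D / (0.95 · (1960/2900)^0.27 · 3550^0.8 · 1.62^-0.26)]^(1/0.42).
D = 34300 m.
(1960/2900)^0.27 = 0.8996
3550^0.8 = 692.1
1.62^-0.26 = 0.8821
Denominator = 0.95 × 0.8996 × 692.1 × 0.8821 = 521.7
D / 521.7 = 34300 / 521.7 = 65.75
v = 65.75^(1/0.42) = 65.75^2.381 = 21301 m/s

v ≈ 21.3 km/s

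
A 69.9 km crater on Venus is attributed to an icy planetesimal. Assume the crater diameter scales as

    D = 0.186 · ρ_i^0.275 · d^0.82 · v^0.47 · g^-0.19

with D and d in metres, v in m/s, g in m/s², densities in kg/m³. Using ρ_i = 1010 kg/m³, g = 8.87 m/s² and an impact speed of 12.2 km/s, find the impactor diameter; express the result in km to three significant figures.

Rearranging for d: d = [D / (0.186 · 1010^0.275 · 12200^0.47 · 8.87^-0.19)]^(1/0.82).
D = 69900 m.
1010^0.275 = 6.702
12200^0.47 = 83.29
8.87^-0.19 = 0.6605
Denominator = 0.186 × 6.702 × 83.29 × 0.6605 = 68.58
D / 68.58 = 69900 / 68.58 = 1019
d = 1019^(1/0.82) = 1019^1.2195 = 4661 m

d ≈ 4.66 km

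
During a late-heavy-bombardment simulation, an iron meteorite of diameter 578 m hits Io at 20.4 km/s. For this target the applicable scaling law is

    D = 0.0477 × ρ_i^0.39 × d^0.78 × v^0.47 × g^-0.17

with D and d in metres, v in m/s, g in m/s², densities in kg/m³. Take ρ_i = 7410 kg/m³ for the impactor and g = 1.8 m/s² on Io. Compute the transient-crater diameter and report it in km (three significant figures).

D ≈ 21.1 km

In SI units: v = 20400 m/s.
ρ_i^0.39 = 7410^0.39 = 32.30
d^0.78 = 578^0.78 = 142.7
v^0.47 = 20400^0.47 = 106.1
g^-0.17 = 1.8^-0.17 = 0.9049
D = 0.0477 × 32.30 × 142.7 × 106.1 × 0.9049 = 21109 m
   = 21.11 km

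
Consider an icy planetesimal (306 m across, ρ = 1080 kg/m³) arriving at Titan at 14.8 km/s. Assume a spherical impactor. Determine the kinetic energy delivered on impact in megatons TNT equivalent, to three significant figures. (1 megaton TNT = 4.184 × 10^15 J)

v = 14800 m/s.
Mass m = (π/6) ρ d³ = (π/6) × 1080 × (306)³ = 1.620 × 10^10 kg
E = ½ m v² = 0.5 × 1.620 × 10^10 × (14800)² = 1.774 × 10^18 J
   = 1.774 × 10^18 / 4.184×10^15 = 424.0 Mt

E ≈ 424 Mt TNT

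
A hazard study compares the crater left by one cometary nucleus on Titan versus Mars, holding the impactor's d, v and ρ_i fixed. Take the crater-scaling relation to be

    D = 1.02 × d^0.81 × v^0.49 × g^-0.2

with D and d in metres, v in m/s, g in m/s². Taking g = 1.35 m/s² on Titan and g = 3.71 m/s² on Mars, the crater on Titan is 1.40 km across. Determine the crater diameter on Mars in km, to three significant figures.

All impactor-dependent factors cancel in the ratio, leaving D_Mars/D_Titan = (g_Mars/g_Titan)^-0.2.
(3.71/1.35)^-0.2 = 2.748^-0.2 = 0.8170
D_Mars = 0.8170 × 1.40 km = 1.14 km

D ≈ 1.14 km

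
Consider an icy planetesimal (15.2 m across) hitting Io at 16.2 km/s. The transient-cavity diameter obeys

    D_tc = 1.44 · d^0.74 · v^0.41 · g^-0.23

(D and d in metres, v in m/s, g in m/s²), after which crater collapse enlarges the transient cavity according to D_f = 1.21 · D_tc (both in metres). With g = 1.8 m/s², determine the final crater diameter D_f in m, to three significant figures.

D_f ≈ 607 m

v = 16200 m/s.
d^0.74 = 15.2^0.74 = 7.491
v^0.41 = 16200^0.41 = 53.20
g^-0.23 = 1.8^-0.23 = 0.8735
D_tc = 1.44 × 7.491 × 53.20 × 0.8735 = 501.3 m
D_f = 1.21 × 501.3 = 606.6 m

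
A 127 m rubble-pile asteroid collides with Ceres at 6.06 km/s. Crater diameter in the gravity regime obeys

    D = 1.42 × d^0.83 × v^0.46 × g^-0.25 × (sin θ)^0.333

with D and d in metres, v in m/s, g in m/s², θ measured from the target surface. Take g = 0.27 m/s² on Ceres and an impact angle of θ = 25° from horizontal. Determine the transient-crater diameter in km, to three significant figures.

In SI units: v = 6060 m/s.
d^0.83 = 127^0.83 = 55.74
v^0.46 = 6060^0.46 = 54.95
g^-0.25 = 0.27^-0.25 = 1.387
(sin 25°)^0.333 = 0.4226^0.333 = 0.7506
D = 1.42 × 55.74 × 54.95 × 1.387 × 0.7506 = 4528 m
   = 4.528 km

D ≈ 4.53 km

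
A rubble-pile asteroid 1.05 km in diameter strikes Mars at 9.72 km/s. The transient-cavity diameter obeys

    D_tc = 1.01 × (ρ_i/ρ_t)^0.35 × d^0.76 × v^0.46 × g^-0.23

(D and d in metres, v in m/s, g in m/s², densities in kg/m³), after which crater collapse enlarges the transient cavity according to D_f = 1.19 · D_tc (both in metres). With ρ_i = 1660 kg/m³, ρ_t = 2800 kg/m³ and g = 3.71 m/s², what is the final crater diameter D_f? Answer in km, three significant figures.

In SI: d = 1050 m, v = 9720 m/s.
(ρ_i/ρ_t)^0.35 = (1660/2800)^0.35 = 0.8328
d^0.76 = 1050^0.76 = 197.7
v^0.46 = 9720^0.46 = 68.29
g^-0.23 = 3.71^-0.23 = 0.7397
D_tc = 1.01 × 0.8328 × 197.7 × 68.29 × 0.7397 = 8400 m
D_f = 1.19 × 8400 = 9996 m
     = 9.996 km

D_f ≈ 10.0 km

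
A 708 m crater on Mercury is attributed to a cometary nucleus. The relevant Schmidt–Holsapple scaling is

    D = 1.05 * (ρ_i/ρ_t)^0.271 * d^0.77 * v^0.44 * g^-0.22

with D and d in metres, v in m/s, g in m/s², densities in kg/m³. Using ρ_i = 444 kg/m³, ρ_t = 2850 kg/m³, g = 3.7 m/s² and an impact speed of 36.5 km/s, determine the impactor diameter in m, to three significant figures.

Rearranging for d: d = [D / (1.05 · (444/2850)^0.271 · 36500^0.44 · 3.7^-0.22)]^(1/0.77).
(444/2850)^0.271 = 0.6042
36500^0.44 = 101.7
3.7^-0.22 = 0.7499
Denominator = 1.05 × 0.6042 × 101.7 × 0.7499 = 48.38
D / 48.38 = 708 / 48.38 = 14.63
d = 14.63^(1/0.77) = 14.63^1.2987 = 32.61 m

d ≈ 32.6 m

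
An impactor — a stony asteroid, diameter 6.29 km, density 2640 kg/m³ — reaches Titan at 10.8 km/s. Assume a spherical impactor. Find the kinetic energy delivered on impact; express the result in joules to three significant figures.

E ≈ 2.01 × 10^22 J

d = 6290 m; v = 10800 m/s.
Mass m = (π/6) ρ d³ = (π/6) × 2640 × (6290)³ = 3.440 × 10^14 kg
E = ½ m v² = 0.5 × 3.440 × 10^14 × (10800)² = 2.006 × 10^22 J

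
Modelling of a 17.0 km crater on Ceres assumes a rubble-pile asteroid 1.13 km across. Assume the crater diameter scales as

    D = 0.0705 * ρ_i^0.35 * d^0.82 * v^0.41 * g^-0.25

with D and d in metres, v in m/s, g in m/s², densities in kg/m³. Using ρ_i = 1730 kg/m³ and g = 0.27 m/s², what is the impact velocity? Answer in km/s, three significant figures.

v ≈ 8.14 km/s

Rearranging for v: v = [D / (0.0705 · 1730^0.35 · 1130^0.82 · 0.27^-0.25)]^(1/0.41).
D = 17000 m.
1730^0.35 = 13.59
1130^0.82 = 318.8
0.27^-0.25 = 1.387
Denominator = 0.0705 × 13.59 × 318.8 × 1.387 = 423.6
D / 423.6 = 17000 / 423.6 = 40.13
v = 40.13^(1/0.41) = 40.13^2.439 = 8144 m/s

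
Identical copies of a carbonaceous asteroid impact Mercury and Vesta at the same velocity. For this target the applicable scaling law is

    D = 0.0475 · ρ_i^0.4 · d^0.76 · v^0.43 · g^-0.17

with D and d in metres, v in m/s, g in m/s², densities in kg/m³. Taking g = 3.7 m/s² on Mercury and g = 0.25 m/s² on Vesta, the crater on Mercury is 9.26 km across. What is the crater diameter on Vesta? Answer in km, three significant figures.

All impactor-dependent factors cancel in the ratio, leaving D_Vesta/D_Mercury = (g_Vesta/g_Mercury)^-0.17.
(0.25/3.7)^-0.17 = 0.06757^-0.17 = 1.581
D_Vesta = 1.581 × 9.26 km = 14.6 km

D ≈ 14.6 km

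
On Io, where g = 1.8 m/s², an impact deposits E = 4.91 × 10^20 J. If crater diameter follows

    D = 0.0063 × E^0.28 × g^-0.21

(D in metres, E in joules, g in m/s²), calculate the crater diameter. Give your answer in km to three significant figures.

E^0.28 = (4.91 × 10^20)^0.28 = 6.216 × 10^5
g^-0.21 = 1.8^-0.21 = 0.8839
D = 0.0063 × 6.216 × 10^5 × 0.8839 = 3461 m
   = 3.461 km

D ≈ 3.46 km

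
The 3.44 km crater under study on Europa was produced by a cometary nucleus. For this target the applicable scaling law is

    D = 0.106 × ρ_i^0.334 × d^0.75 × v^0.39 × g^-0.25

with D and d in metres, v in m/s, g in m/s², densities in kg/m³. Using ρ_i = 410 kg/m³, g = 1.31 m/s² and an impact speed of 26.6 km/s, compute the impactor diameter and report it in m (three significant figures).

d ≈ 389 m

Rearranging for d: d = [D / (0.106 · 410^0.334 · 26600^0.39 · 1.31^-0.25)]^(1/0.75).
D = 3440 m.
410^0.334 = 7.459
26600^0.39 = 53.17
1.31^-0.25 = 0.9347
Denominator = 0.106 × 7.459 × 53.17 × 0.9347 = 39.29
D / 39.29 = 3440 / 39.29 = 87.55
d = 87.55^(1/0.75) = 87.55^1.3333 = 388.7 m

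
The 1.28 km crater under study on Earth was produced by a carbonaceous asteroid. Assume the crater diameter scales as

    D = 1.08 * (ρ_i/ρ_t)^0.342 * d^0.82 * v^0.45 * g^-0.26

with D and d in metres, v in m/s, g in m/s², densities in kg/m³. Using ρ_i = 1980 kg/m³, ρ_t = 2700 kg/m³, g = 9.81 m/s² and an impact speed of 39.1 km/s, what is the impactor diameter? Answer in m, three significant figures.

Rearranging for d: d = [D / (1.08 · (1980/2700)^0.342 · 39100^0.45 · 9.81^-0.26)]^(1/0.82).
D = 1280 m.
(1980/2700)^0.342 = 0.8994
39100^0.45 = 116.5
9.81^-0.26 = 0.5523
Denominator = 1.08 × 0.8994 × 116.5 × 0.5523 = 62.50
D / 62.50 = 1280 / 62.50 = 20.48
d = 20.48^(1/0.82) = 20.48^1.2195 = 39.73 m

d ≈ 39.7 m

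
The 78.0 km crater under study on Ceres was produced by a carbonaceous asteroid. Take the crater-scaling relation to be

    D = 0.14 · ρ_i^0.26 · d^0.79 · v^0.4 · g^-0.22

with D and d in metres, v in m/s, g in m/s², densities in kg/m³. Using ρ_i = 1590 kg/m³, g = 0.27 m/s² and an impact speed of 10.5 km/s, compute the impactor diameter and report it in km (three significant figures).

d ≈ 10.6 km

Rearranging for d: d = [D / (0.14 · 1590^0.26 · 10500^0.4 · 0.27^-0.22)]^(1/0.79).
D = 78000 m.
1590^0.26 = 6.798
10500^0.4 = 40.60
0.27^-0.22 = 1.334
Denominator = 0.14 × 6.798 × 40.60 × 1.334 = 51.55
D / 51.55 = 78000 / 51.55 = 1513
d = 1513^(1/0.79) = 1513^1.2658 = 10594 m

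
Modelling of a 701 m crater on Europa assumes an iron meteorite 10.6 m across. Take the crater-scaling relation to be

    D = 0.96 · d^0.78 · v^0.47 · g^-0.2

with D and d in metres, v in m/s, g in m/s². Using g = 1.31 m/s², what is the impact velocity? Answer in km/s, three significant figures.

Rearranging for v: v = [D / (0.96 · 10.6^0.78 · 1.31^-0.2)]^(1/0.47).
10.6^0.78 = 6.306
1.31^-0.2 = 0.9474
Denominator = 0.96 × 6.306 × 0.9474 = 5.735
D / 5.735 = 701 / 5.735 = 122.2
v = 122.2^(1/0.47) = 122.2^2.1277 = 27584 m/s

v ≈ 27.6 km/s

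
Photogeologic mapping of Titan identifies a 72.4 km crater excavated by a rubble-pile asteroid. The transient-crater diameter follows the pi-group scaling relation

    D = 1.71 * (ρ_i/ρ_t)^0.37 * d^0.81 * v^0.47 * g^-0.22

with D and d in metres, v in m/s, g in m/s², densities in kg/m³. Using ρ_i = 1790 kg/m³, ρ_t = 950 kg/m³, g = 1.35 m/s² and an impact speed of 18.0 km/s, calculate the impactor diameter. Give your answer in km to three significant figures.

Rearranging for d: d = [D / (1.71 · (1790/950)^0.37 · 18000^0.47 · 1.35^-0.22)]^(1/0.81).
D = 72400 m.
(1790/950)^0.37 = 1.264
18000^0.47 = 99.99
1.35^-0.22 = 0.9361
Denominator = 1.71 × 1.264 × 99.99 × 0.9361 = 202.3
D / 202.3 = 72400 / 202.3 = 357.9
d = 357.9^(1/0.81) = 357.9^1.2346 = 1422 m

d ≈ 1.42 km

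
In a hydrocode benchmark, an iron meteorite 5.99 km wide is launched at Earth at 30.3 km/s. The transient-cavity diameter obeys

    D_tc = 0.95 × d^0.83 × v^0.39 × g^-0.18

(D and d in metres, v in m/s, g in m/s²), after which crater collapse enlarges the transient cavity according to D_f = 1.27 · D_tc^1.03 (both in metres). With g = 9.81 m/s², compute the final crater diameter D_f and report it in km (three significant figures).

D_f ≈ 84.4 km

In SI: d = 5990 m, v = 30300 m/s.
d^0.83 = 5990^0.83 = 1365
v^0.39 = 30300^0.39 = 55.95
g^-0.18 = 9.81^-0.18 = 0.6630
D_tc = 0.95 × 1365 × 55.95 × 0.6630 = 48100 m
D_f = 1.27 × (48100)^1.03 = 84414 m
     = 84.41 km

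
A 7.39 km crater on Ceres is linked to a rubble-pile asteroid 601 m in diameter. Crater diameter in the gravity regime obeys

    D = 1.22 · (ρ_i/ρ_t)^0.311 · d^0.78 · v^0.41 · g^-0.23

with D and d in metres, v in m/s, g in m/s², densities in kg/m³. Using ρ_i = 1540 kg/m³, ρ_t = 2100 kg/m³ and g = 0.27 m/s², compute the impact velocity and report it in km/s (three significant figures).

v ≈ 5.27 km/s

Rearranging for v: v = [D / (1.22 · (1540/2100)^0.311 · 601^0.78 · 0.27^-0.23)]^(1/0.41).
D = 7390 m.
(1540/2100)^0.311 = 0.9080
601^0.78 = 147.1
0.27^-0.23 = 1.351
Denominator = 1.22 × 0.9080 × 147.1 × 1.351 = 220.1
D / 220.1 = 7390 / 220.1 = 33.58
v = 33.58^(1/0.41) = 33.58^2.439 = 5274 m/s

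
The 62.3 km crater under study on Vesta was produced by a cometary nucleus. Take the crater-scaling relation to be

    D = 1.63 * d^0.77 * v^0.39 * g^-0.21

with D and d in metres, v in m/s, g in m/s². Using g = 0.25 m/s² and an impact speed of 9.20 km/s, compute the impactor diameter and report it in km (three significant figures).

Rearranging for d: d = [D / (1.63 · 9200^0.39 · 0.25^-0.21)]^(1/0.77).
D = 62300 m.
9200^0.39 = 35.15
0.25^-0.21 = 1.338
Denominator = 1.63 × 35.15 × 1.338 = 76.66
D / 76.66 = 62300 / 76.66 = 812.7
d = 812.7^(1/0.77) = 812.7^1.2987 = 6013 m

d ≈ 6.01 km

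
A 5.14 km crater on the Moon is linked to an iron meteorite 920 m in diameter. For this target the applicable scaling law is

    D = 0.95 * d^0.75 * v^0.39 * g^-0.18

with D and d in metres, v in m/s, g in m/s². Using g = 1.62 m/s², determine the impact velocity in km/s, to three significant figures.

v ≈ 9.32 km/s

Rearranging for v: v = [D / (0.95 · 920^0.75 · 1.62^-0.18)]^(1/0.39).
D = 5140 m.
920^0.75 = 167.0
1.62^-0.18 = 0.9168
Denominator = 0.95 × 167.0 × 0.9168 = 145.5
D / 145.5 = 5140 / 145.5 = 35.33
v = 35.33^(1/0.39) = 35.33^2.5641 = 9324 m/s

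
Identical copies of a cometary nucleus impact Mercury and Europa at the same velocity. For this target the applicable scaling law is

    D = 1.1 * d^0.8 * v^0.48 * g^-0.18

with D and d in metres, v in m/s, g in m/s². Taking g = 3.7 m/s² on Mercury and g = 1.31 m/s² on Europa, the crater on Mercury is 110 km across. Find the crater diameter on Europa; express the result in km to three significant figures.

D ≈ 133 km

All impactor-dependent factors cancel in the ratio, leaving D_Europa/D_Mercury = (g_Europa/g_Mercury)^-0.18.
(1.31/3.7)^-0.18 = 0.3541^-0.18 = 1.205
D_Europa = 1.205 × 110 km = 133 km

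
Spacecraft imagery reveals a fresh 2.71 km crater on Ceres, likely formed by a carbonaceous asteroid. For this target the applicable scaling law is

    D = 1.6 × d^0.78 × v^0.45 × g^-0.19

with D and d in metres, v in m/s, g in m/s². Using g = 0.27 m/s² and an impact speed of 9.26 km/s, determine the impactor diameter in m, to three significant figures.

d ≈ 51.6 m

Rearranging for d: d = [D / (1.6 · 9260^0.45 · 0.27^-0.19)]^(1/0.78).
D = 2710 m.
9260^0.45 = 60.95
0.27^-0.19 = 1.282
Denominator = 1.6 × 60.95 × 1.282 = 125.0
D / 125.0 = 2710 / 125.0 = 21.68
d = 21.68^(1/0.78) = 21.68^1.2821 = 51.64 m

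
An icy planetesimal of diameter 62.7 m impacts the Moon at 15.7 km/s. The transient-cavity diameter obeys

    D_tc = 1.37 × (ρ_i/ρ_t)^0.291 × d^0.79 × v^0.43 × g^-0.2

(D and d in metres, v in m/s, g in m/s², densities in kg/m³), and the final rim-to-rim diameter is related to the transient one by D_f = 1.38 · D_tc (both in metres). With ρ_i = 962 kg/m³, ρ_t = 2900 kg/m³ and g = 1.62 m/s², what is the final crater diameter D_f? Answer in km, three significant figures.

v = 15700 m/s.
(ρ_i/ρ_t)^0.291 = (962/2900)^0.291 = 0.7253
d^0.79 = 62.7^0.79 = 26.29
v^0.43 = 15700^0.43 = 63.71
g^-0.2 = 1.62^-0.2 = 0.9080
D_tc = 1.37 × 0.7253 × 26.29 × 63.71 × 0.9080 = 1511 m
D_f = 1.38 × 1511 = 2085 m
     = 2.085 km

D_f ≈ 2.09 km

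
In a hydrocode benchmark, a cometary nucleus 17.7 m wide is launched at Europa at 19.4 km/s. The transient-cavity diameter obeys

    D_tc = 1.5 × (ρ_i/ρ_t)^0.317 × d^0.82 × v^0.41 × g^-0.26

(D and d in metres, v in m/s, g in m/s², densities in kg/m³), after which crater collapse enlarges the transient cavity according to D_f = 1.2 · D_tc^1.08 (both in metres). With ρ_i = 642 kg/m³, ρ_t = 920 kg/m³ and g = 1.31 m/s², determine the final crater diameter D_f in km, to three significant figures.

v = 19400 m/s.
(ρ_i/ρ_t)^0.317 = (642/920)^0.317 = 0.8922
d^0.82 = 17.7^0.82 = 10.55
v^0.41 = 19400^0.41 = 57.28
g^-0.26 = 1.31^-0.26 = 0.9322
D_tc = 1.5 × 0.8922 × 10.55 × 57.28 × 0.9322 = 753.9 m
D_f = 1.2 × (753.9)^1.08 = 1537 m
     = 1.537 km

D_f ≈ 1.54 km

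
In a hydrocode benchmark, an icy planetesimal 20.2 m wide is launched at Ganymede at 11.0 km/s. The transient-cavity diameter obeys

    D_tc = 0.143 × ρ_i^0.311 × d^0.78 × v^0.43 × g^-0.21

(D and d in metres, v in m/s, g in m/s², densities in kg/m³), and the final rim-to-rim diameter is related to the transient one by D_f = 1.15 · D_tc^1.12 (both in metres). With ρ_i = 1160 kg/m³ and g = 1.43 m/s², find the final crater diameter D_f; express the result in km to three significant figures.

v = 11000 m/s.
ρ_i^0.311 = 1160^0.311 = 8.975
d^0.78 = 20.2^0.78 = 10.43
v^0.43 = 11000^0.43 = 54.68
g^-0.21 = 1.43^-0.21 = 0.9276
D_tc = 0.143 × 8.975 × 10.43 × 54.68 × 0.9276 = 679.0 m
D_f = 1.15 × (679.0)^1.12 = 1708 m
     = 1.708 km

D_f ≈ 1.71 km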